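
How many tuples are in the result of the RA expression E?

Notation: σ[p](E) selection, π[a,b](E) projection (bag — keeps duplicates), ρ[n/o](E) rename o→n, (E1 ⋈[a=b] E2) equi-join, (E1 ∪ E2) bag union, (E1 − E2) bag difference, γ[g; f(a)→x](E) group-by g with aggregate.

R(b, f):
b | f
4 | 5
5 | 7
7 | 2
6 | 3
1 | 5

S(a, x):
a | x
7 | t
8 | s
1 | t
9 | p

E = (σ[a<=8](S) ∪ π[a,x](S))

Per-node cardinality:
  S → 4
  σ[a<=8](S) → 3
  S → 4
  π[a,x](S) → 4
  (σ[a<=8](S) ∪ π[a,x](S)) → 7

|E| = 7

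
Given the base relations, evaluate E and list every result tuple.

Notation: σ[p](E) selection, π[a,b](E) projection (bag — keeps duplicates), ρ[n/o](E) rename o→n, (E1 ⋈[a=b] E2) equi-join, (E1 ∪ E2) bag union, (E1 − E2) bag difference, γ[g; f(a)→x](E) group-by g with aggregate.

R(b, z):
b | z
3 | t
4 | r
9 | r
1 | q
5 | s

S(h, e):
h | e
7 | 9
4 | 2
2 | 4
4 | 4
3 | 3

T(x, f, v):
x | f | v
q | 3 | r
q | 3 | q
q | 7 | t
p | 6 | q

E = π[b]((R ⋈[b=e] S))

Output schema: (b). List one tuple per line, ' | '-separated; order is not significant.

Stepwise |·|:
  R → 5
  S → 5
  (R ⋈[b=e] S) → 4
  π[b]((R ⋈[b=e] S)) → 4

== RESULT ==
b
3
4
4
9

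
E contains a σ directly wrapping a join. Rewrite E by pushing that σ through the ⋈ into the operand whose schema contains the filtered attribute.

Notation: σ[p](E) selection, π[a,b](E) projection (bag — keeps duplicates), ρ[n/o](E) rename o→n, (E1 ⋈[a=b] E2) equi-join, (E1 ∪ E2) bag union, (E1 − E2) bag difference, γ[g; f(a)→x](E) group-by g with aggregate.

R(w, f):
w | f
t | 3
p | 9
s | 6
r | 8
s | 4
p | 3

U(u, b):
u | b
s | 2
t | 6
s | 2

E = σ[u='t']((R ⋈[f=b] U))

σ filters on u, owned by the right side.
E' = (R ⋈[f=b] σ[u='t'](U))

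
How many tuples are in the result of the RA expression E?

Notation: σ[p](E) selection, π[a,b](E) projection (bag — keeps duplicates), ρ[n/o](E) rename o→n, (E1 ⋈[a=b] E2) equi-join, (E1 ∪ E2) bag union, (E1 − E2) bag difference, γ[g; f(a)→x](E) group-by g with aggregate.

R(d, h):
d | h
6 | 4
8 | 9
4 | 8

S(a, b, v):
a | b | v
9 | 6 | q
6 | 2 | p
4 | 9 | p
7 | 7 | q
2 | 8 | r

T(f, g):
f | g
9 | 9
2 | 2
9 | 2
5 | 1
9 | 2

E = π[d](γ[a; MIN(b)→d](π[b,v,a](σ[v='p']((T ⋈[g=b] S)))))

Row counts bottom-up:
  T → 5
  S → 5
  (T ⋈[g=b] S) → 4
  σ[v='p']((T ⋈[g=b] S)) → 4
  π[b,v,a](σ[v='p']((T ⋈[g=b] S))) → 4
  γ[a; MIN(b)→d](π[b,v,a](σ[v='p']((T ⋈[g=b] S)))) → 2
  π[d](γ[a; MIN(b)→d](π[b,v,a](σ[v='p']((T ⋈[g=b] S))))) → 2

|E| = 2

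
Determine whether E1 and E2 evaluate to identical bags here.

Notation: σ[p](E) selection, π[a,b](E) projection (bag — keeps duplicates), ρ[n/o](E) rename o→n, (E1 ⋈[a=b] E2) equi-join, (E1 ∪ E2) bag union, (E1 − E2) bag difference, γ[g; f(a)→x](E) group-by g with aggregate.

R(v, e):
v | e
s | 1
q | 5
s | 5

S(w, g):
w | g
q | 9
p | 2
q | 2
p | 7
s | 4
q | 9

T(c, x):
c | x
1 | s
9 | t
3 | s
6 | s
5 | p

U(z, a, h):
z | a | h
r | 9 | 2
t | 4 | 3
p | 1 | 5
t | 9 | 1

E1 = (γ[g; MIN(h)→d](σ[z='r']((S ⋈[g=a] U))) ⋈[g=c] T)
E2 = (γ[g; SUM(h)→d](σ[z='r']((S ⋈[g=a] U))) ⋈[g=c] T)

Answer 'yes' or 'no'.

E1 row counts bottom-up:
  S → 6
  U → 4
  (S ⋈[g=a] U) → 5
  σ[z='r']((S ⋈[g=a] U)) → 2
  γ[g; MIN(h)→d](σ[z='r']((S ⋈[g=a] U))) → 1
  T → 5
  (γ[g; MIN(h)→d](σ[z='r']((S ⋈[g=a] U))) ⋈[g=c] T) → 1
E2 row counts bottom-up:
  S → 6
  U → 4
  (S ⋈[g=a] U) → 5
  σ[z='r']((S ⋈[g=a] U)) → 2
  γ[g; SUM(h)→d](σ[z='r']((S ⋈[g=a] U))) → 1
  T → 5
  (γ[g; SUM(h)→d](σ[z='r']((S ⋈[g=a] U))) ⋈[g=c] T) → 1

E1 result:
g | d | c | x
9 | 2 | 9 | t
E2 result:
g | d | c | x
9 | 4 | 9 | t
Witness: (9, 4, 9, 't') appears 0× in E1 but 1× in E2.

no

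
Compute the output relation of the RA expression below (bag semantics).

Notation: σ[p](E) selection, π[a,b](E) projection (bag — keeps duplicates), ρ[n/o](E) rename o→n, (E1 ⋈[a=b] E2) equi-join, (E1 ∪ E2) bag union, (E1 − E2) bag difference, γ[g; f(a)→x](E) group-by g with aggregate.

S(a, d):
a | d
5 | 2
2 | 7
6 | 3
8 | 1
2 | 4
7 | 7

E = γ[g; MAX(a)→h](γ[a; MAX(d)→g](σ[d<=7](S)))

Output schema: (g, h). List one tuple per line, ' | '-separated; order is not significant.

Row counts bottom-up:
  S → 6
  σ[d<=7](S) → 6
  γ[a; MAX(d)→g](σ[d<=7](S)) → 5
  γ[g; MAX(a)→h](γ[a; MAX(d)→g](σ[d<=7](S))) → 4

== RESULT ==
g | h
1 | 8
2 | 5
3 | 6
7 | 7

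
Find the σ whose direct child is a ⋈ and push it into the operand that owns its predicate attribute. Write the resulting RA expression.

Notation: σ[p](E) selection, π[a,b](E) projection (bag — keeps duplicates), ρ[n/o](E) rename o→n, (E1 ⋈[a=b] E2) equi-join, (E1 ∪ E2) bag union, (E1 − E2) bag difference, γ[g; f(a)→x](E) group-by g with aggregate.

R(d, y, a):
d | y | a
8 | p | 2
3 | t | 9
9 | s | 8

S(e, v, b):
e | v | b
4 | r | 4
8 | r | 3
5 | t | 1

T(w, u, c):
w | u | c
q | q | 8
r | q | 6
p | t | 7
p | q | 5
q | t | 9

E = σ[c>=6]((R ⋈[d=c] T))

σ filters on c, owned by the right side.
E' = (R ⋈[d=c] σ[c>=6](T))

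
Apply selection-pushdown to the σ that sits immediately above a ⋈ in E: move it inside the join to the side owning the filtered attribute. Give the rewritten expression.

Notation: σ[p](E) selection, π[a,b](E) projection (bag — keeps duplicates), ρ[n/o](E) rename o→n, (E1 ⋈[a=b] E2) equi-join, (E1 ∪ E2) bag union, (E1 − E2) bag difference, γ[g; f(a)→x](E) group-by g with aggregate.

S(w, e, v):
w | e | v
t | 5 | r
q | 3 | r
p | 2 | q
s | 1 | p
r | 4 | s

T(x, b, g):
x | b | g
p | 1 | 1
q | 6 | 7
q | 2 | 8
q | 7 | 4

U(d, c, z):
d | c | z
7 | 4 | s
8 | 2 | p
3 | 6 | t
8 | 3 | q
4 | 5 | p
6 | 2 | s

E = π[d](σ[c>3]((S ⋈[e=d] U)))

σ filters on c, owned by the right side.
E' = π[d]((S ⋈[e=d] σ[c>3](U)))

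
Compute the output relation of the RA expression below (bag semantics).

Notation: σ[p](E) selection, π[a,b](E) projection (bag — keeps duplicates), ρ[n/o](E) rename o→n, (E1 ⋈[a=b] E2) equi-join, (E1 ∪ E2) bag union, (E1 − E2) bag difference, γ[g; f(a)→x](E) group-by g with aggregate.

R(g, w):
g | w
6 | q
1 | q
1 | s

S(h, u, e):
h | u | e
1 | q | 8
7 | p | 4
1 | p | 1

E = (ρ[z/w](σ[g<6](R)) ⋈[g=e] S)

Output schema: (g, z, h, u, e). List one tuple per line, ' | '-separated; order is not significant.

Per-node cardinality:
  R → 3
  σ[g<6](R) → 2
  ρ[z/w](σ[g<6](R)) → 2
  S → 3
  (ρ[z/w](σ[g<6](R)) ⋈[g=e] S) → 2

== RESULT ==
g | z | h | u | e
1 | q | 1 | p | 1
1 | s | 1 | p | 1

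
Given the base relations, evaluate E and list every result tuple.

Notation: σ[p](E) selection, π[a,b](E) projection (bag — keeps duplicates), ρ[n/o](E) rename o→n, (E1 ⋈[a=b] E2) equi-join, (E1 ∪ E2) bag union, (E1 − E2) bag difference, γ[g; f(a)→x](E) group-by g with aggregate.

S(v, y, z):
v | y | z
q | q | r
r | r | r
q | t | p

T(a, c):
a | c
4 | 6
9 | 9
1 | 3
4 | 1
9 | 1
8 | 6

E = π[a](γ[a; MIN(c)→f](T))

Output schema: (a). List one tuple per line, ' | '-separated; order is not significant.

Row counts bottom-up:
  T → 6
  γ[a; MIN(c)→f](T) → 4
  π[a](γ[a; MIN(c)→f](T)) → 4

== RESULT ==
a
1
4
8
9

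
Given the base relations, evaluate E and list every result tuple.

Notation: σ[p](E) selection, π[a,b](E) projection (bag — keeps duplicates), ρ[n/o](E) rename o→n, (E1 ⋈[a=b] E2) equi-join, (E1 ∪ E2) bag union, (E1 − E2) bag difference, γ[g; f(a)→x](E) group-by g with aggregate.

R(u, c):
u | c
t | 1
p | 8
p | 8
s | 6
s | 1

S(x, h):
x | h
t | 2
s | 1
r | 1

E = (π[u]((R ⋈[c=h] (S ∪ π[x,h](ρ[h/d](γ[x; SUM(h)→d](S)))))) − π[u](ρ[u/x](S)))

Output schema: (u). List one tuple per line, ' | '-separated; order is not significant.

Subexpression sizes:
  R → 5
  S → 3
  S → 3
  γ[x; SUM(h)→d](S) → 3
  ρ[h/d](γ[x; SUM(h)→d](S)) → 3
  π[x,h](ρ[h/d](γ[x; SUM(h)→d](S))) → 3
  (S ∪ π[x,h](ρ[h/d](γ[x; SUM(h)→d](S)))) → 6
  (R ⋈[c=h] (S ∪ π[x,h](ρ[h/d](γ[x; SUM(h)→d](S))))) → 8
  π[u]((R ⋈[c=h] (S ∪ π[x,h](ρ[h/d](γ[x; SUM(h)→d](S)))))) → 8
  S → 3
  ρ[u/x](S) → 3
  π[u](ρ[u/x](S)) → 3
  (π[u]((R ⋈[c=h] (S ∪ π[x,h](ρ[h/d](γ[x; SUM(h)→d](S)))))) − π[u](ρ[u/x](S))) → 6

== RESULT ==
u
s
s
s
t
t
t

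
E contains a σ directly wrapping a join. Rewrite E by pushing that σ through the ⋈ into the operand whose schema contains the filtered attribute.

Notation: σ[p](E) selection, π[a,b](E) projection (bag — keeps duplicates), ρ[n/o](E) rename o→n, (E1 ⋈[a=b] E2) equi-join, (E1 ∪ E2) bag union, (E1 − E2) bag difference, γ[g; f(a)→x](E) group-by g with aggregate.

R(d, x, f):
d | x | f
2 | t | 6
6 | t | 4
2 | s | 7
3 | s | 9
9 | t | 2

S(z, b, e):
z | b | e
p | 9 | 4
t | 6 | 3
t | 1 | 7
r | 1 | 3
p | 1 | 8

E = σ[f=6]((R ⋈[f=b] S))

σ filters on f, owned by the left side.
E' = (σ[f=6](R) ⋈[f=b] S)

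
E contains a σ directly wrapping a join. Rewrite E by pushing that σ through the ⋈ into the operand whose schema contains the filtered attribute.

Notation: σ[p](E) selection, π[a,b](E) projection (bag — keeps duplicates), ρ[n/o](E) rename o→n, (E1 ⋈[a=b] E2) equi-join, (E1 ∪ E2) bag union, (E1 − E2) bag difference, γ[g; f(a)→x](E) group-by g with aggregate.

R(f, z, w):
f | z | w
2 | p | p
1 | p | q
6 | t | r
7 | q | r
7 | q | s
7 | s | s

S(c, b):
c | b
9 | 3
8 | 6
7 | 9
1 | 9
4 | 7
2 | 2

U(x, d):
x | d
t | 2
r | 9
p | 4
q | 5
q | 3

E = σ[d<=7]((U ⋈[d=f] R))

σ filters on d, owned by the left side.
E' = (σ[d<=7](U) ⋈[d=f] R)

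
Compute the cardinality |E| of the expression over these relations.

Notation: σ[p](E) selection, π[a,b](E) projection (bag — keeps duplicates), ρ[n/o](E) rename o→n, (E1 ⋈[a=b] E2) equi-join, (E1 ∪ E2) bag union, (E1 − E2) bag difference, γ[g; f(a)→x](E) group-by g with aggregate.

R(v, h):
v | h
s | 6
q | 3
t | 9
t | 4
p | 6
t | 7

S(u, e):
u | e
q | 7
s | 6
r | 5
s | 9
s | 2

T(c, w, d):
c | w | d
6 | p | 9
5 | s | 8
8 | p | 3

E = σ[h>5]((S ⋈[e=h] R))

Per-node cardinality:
  S → 5
  R → 6
  (S ⋈[e=h] R) → 4
  σ[h>5]((S ⋈[e=h] R)) → 4

|E| = 4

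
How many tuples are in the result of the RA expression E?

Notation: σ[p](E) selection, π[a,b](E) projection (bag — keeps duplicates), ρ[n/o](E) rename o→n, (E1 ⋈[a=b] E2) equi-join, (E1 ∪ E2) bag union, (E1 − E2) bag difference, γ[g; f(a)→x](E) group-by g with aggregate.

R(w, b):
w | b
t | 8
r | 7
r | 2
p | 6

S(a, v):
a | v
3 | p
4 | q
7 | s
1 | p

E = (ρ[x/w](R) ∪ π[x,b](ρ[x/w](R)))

Subexpression sizes:
  R → 4
  ρ[x/w](R) → 4
  R → 4
  ρ[x/w](R) → 4
  π[x,b](ρ[x/w](R)) → 4
  (ρ[x/w](R) ∪ π[x,b](ρ[x/w](R))) → 8

|E| = 8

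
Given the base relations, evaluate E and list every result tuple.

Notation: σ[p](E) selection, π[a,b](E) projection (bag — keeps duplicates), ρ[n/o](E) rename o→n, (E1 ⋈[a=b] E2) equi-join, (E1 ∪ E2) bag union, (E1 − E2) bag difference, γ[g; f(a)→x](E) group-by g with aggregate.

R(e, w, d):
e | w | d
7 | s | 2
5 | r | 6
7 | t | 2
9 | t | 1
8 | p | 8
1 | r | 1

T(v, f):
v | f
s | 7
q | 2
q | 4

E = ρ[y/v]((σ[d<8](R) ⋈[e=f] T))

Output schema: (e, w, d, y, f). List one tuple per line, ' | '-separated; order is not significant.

Row counts bottom-up:
  R → 6
  σ[d<8](R) → 5
  T → 3
  (σ[d<8](R) ⋈[e=f] T) → 2
  ρ[y/v]((σ[d<8](R) ⋈[e=f] T)) → 2

== RESULT ==
e | w | d | y | f
7 | s | 2 | s | 7
7 | t | 2 | s | 7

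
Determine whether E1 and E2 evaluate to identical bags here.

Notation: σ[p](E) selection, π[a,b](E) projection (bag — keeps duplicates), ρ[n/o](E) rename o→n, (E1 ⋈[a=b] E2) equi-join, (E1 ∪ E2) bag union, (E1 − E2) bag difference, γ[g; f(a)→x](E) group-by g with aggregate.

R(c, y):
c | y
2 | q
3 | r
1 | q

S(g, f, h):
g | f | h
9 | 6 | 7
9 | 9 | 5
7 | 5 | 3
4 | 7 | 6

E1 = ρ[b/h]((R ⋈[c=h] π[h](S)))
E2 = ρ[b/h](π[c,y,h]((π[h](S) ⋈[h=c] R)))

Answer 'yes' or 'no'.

E1 row counts bottom-up:
  R → 3
  S → 4
  π[h](S) → 4
  (R ⋈[c=h] π[h](S)) → 1
  ρ[b/h]((R ⋈[c=h] π[h](S))) → 1
E2 row counts bottom-up:
  S → 4
  π[h](S) → 4
  R → 3
  (π[h](S) ⋈[h=c] R) → 1
  π[c,y,h]((π[h](S) ⋈[h=c] R)) → 1
  ρ[b/h](π[c,y,h]((π[h](S) ⋈[h=c] R))) → 1

E1 and E2 produce the same multiset:
c | y | b
3 | r | 3

yes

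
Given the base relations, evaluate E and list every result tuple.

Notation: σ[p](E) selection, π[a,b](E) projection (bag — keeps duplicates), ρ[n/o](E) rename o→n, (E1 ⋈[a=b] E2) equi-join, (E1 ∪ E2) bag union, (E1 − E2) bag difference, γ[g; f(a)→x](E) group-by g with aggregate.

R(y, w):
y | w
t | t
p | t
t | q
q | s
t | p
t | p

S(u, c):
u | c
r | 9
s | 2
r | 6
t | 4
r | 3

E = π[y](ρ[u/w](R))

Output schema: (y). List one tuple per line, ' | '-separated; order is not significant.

Per-node cardinality:
  R → 6
  ρ[u/w](R) → 6
  π[y](ρ[u/w](R)) → 6

== RESULT ==
y
p
q
t
t
t
t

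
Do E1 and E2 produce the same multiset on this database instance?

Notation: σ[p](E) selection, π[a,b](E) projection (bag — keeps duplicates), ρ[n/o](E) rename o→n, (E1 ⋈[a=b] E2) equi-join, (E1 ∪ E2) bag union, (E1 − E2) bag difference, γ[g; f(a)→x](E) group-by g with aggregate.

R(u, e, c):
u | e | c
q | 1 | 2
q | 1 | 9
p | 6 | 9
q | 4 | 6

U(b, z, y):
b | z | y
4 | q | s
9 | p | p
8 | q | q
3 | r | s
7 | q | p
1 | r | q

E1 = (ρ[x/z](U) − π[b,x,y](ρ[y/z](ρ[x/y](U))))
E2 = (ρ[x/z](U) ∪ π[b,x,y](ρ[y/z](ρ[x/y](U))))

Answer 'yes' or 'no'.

E1 subexpression sizes:
  U → 6
  ρ[x/z](U) → 6
  U → 6
  ρ[x/y](U) → 6
  ρ[y/z](ρ[x/y](U)) → 6
  π[b,x,y](ρ[y/z](ρ[x/y](U))) → 6
  (ρ[x/z](U) − π[b,x,y](ρ[y/z](ρ[x/y](U)))) → 4
E2 subexpression sizes:
  U → 6
  ρ[x/z](U) → 6
  U → 6
  ρ[x/y](U) → 6
  ρ[y/z](ρ[x/y](U)) → 6
  π[b,x,y](ρ[y/z](ρ[x/y](U))) → 6
  (ρ[x/z](U) ∪ π[b,x,y](ρ[y/z](ρ[x/y](U)))) → 12

E1 result:
b | x | y
1 | r | q
3 | r | s
4 | q | s
7 | q | p
E2 result:
b | x | y
1 | q | r
1 | r | q
3 | r | s
3 | s | r
4 | q | s
4 | s | q
7 | p | q
7 | q | p
8 | q | q
8 | q | q
9 | p | p
9 | p | p
Witness: (1, 'q', 'r') appears 0× in E1 but 1× in E2.

no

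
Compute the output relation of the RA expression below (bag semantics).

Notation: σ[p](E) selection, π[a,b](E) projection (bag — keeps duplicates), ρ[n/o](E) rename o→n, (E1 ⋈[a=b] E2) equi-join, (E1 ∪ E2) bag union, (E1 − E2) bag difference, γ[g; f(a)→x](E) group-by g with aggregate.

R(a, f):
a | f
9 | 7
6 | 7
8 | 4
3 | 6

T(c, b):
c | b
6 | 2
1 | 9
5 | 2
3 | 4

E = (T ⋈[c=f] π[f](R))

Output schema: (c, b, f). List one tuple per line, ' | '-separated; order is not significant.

Row counts bottom-up:
  T → 4
  R → 4
  π[f](R) → 4
  (T ⋈[c=f] π[f](R)) → 1

== RESULT ==
c | b | f
6 | 2 | 6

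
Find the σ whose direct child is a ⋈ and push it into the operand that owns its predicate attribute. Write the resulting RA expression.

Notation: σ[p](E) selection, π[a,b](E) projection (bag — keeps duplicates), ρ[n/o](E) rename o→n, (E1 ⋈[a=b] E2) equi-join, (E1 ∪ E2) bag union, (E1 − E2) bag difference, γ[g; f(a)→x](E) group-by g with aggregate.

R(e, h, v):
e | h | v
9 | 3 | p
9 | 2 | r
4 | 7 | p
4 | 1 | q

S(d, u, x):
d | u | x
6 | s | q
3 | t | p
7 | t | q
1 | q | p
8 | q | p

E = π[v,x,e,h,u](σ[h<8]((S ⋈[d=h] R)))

σ filters on h, owned by the right side.
E' = π[v,x,e,h,u]((S ⋈[d=h] σ[h<8](R)))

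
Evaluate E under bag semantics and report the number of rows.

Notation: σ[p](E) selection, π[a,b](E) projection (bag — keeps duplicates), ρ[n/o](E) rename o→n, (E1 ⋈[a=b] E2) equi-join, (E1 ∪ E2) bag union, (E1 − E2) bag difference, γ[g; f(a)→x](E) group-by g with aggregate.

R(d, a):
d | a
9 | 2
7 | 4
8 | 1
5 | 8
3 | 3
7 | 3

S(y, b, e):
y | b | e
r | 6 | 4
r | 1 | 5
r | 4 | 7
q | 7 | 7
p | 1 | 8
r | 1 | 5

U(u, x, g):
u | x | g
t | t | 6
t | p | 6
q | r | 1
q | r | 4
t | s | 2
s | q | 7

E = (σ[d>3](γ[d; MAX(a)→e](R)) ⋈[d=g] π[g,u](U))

Row counts bottom-up:
  R → 6
  γ[d; MAX(a)→e](R) → 5
  σ[d>3](γ[d; MAX(a)→e](R)) → 4
  U → 6
  π[g,u](U) → 6
  (σ[d>3](γ[d; MAX(a)→e](R)) ⋈[d=g] π[g,u](U)) → 1

|E| = 1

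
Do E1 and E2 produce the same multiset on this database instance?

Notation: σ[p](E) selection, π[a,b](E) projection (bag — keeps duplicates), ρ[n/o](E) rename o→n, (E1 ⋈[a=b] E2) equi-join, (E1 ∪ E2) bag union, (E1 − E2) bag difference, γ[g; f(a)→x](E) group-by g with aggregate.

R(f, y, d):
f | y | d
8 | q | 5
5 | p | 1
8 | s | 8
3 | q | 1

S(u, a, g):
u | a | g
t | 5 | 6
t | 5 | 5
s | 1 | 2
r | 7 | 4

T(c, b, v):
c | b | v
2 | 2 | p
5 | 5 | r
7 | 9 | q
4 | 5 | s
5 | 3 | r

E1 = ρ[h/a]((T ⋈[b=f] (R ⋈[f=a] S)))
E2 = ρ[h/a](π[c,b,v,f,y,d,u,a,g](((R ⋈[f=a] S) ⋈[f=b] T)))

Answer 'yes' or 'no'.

E1 row counts bottom-up:
  T → 5
  R → 4
  S → 4
  (R ⋈[f=a] S) → 2
  (T ⋈[b=f] (R ⋈[f=a] S)) → 4
  ρ[h/a]((T ⋈[b=f] (R ⋈[f=a] S))) → 4
E2 row counts bottom-up:
  R → 4
  S → 4
  (R ⋈[f=a] S) → 2
  T → 5
  ((R ⋈[f=a] S) ⋈[f=b] T) → 4
  π[c,b,v,f,y,d,u,a,g](((R ⋈[f=a] S) ⋈[f=b] T)) → 4
  ρ[h/a](π[c,b,v,f,y,d,u,a,g](((R ⋈[f=a] S) ⋈[f=b] T))) → 4

E1 and E2 produce the same multiset:
c | b | v | f | y | d | u | h | g
4 | 5 | s | 5 | p | 1 | t | 5 | 5
4 | 5 | s | 5 | p | 1 | t | 5 | 6
5 | 5 | r | 5 | p | 1 | t | 5 | 5
5 | 5 | r | 5 | p | 1 | t | 5 | 6

yes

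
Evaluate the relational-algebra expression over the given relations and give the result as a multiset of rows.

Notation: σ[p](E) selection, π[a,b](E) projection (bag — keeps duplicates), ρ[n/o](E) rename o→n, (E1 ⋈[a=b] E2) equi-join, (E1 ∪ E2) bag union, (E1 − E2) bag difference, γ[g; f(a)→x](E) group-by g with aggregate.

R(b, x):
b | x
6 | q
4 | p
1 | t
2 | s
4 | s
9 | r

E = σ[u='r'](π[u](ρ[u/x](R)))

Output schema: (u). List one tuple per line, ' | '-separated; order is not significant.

Subexpression sizes:
  R → 6
  ρ[u/x](R) → 6
  π[u](ρ[u/x](R)) → 6
  σ[u='r'](π[u](ρ[u/x](R))) → 1

== RESULT ==
u
r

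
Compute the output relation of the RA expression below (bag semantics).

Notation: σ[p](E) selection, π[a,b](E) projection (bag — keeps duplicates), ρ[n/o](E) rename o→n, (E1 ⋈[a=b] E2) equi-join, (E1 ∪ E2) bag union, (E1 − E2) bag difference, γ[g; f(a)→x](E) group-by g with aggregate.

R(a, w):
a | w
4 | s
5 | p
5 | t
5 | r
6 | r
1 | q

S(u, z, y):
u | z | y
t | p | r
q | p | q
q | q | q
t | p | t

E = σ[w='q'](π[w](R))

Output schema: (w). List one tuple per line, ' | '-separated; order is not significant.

Row counts bottom-up:
  R → 6
  π[w](R) → 6
  σ[w='q'](π[w](R)) → 1

== RESULT ==
w
q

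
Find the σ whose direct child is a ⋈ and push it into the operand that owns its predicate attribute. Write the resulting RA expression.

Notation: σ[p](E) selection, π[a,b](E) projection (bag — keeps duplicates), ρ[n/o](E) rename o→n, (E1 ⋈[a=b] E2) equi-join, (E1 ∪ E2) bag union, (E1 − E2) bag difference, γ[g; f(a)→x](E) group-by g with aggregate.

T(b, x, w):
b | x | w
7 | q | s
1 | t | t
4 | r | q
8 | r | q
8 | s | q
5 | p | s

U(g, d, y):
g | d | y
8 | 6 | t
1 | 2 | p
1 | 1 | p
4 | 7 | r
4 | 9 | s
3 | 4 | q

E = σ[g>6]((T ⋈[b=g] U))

σ filters on g, owned by the right side.
E' = (T ⋈[b=g] σ[g>6](U))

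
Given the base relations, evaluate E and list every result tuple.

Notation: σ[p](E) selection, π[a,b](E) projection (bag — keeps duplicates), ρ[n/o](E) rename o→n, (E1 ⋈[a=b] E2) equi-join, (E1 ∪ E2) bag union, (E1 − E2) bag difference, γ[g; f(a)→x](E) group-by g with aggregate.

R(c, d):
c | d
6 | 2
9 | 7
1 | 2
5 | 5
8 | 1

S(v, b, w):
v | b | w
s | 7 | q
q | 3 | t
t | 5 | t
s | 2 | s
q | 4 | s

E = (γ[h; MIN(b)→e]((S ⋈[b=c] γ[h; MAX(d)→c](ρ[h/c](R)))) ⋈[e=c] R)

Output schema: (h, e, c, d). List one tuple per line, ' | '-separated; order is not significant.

Per-node cardinality:
  S → 5
  R → 5
  ρ[h/c](R) → 5
  γ[h; MAX(d)→c](ρ[h/c](R)) → 5
  (S ⋈[b=c] γ[h; MAX(d)→c](ρ[h/c](R))) → 4
  γ[h; MIN(b)→e]((S ⋈[b=c] γ[h; MAX(d)→c](ρ[h/c](R)))) → 4
  R → 5
  (γ[h; MIN(b)→e]((S ⋈[b=c] γ[h; MAX(d)→c](ρ[h/c](R)))) ⋈[e=c] R) → 1

== RESULT ==
h | e | c | d
5 | 5 | 5 | 5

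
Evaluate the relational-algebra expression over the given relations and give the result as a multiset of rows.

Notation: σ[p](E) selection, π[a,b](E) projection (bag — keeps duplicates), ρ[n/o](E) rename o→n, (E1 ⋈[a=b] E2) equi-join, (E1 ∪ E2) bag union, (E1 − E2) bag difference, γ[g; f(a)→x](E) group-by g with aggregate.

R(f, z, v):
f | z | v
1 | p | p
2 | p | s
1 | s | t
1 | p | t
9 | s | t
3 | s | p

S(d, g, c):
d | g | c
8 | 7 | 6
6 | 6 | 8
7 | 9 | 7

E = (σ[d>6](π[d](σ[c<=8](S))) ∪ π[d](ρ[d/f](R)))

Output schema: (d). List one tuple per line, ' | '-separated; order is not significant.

Row counts bottom-up:
  S → 3
  σ[c<=8](S) → 3
  π[d](σ[c<=8](S)) → 3
  σ[d>6](π[d](σ[c<=8](S))) → 2
  R → 6
  ρ[d/f](R) → 6
  π[d](ρ[d/f](R)) → 6
  (σ[d>6](π[d](σ[c<=8](S))) ∪ π[d](ρ[d/f](R))) → 8

== RESULT ==
d
1
1
1
2
3
7
8
9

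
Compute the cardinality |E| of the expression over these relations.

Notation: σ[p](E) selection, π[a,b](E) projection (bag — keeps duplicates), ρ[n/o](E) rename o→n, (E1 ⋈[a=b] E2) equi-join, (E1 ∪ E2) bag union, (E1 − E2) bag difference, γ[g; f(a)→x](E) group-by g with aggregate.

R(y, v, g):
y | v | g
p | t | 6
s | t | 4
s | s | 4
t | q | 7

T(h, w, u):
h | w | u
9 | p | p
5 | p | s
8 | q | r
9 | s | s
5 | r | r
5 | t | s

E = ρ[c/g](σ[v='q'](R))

Row counts bottom-up:
  R → 4
  σ[v='q'](R) → 1
  ρ[c/g](σ[v='q'](R)) → 1

|E| = 1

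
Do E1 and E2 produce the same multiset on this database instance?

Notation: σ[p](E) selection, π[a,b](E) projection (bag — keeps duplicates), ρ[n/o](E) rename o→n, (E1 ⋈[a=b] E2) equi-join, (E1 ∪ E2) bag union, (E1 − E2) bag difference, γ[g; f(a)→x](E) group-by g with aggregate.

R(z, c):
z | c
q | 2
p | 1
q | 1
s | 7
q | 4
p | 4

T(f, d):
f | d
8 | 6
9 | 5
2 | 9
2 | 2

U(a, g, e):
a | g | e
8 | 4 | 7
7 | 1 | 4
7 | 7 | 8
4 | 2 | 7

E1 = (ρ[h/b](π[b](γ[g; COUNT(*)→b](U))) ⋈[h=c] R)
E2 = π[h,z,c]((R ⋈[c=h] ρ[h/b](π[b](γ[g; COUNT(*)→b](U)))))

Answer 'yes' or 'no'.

E1 row counts bottom-up:
  U → 4
  γ[g; COUNT(*)→b](U) → 4
  π[b](γ[g; COUNT(*)→b](U)) → 4
  ρ[h/b](π[b](γ[g; COUNT(*)→b](U))) → 4
  R → 6
  (ρ[h/b](π[b](γ[g; COUNT(*)→b](U))) ⋈[h=c] R) → 8
E2 row counts bottom-up:
  R → 6
  U → 4
  γ[g; COUNT(*)→b](U) → 4
  π[b](γ[g; COUNT(*)→b](U)) → 4
  ρ[h/b](π[b](γ[g; COUNT(*)→b](U))) → 4
  (R ⋈[c=h] ρ[h/b](π[b](γ[g; COUNT(*)→b](U)))) → 8
  π[h,z,c]((R ⋈[c=h] ρ[h/b](π[b](γ[g; COUNT(*)→b](U))))) → 8

E1 and E2 produce the same multiset:
h | z | c
1 | p | 1
1 | p | 1
1 | p | 1
1 | p | 1
1 | q | 1
1 | q | 1
1 | q | 1
1 | q | 1

yes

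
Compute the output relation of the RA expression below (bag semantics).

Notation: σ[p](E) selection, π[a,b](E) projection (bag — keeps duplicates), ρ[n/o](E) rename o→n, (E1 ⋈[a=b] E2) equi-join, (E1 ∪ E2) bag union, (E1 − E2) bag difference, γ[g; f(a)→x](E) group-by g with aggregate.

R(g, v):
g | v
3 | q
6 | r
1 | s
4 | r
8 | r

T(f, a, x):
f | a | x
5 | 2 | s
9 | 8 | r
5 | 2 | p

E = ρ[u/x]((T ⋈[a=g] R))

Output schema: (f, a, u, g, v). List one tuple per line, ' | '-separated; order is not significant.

Row counts bottom-up:
  T → 3
  R → 5
  (T ⋈[a=g] R) → 1
  ρ[u/x]((T ⋈[a=g] R)) → 1

== RESULT ==
f | a | u | g | v
9 | 8 | r | 8 | r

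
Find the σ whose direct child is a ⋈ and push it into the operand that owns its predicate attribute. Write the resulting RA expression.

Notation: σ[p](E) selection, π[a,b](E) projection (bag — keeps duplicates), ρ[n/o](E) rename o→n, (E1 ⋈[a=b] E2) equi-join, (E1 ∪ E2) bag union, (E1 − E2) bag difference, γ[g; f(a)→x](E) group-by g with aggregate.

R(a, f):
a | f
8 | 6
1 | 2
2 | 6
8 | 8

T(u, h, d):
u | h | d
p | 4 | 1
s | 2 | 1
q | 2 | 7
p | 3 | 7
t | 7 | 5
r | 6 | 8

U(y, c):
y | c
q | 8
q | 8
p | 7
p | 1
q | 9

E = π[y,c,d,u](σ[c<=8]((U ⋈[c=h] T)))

σ filters on c, owned by the left side.
E' = π[y,c,d,u]((σ[c<=8](U) ⋈[c=h] T))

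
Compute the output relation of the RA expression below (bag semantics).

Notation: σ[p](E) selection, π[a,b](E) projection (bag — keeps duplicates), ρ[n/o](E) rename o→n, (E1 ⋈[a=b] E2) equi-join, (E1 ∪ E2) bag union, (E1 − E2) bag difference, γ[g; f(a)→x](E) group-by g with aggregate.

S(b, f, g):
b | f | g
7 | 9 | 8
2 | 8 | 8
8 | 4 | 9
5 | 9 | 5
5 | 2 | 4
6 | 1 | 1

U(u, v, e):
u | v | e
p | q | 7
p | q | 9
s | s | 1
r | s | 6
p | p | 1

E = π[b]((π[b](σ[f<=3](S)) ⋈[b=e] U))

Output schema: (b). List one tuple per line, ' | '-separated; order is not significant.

Subexpression sizes:
  S → 6
  σ[f<=3](S) → 2
  π[b](σ[f<=3](S)) → 2
  U → 5
  (π[b](σ[f<=3](S)) ⋈[b=e] U) → 1
  π[b]((π[b](σ[f<=3](S)) ⋈[b=e] U)) → 1

== RESULT ==
b
6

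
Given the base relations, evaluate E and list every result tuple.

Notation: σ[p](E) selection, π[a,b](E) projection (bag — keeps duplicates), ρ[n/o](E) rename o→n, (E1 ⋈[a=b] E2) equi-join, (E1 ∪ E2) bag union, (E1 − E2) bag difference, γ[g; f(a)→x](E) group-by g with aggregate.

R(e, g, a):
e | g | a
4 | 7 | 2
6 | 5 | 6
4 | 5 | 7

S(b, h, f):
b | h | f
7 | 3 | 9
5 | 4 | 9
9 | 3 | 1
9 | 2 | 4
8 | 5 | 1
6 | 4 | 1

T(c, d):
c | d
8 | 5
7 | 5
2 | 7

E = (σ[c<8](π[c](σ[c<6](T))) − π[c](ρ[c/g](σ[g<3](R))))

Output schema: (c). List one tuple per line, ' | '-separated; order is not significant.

Per-node cardinality:
  T → 3
  σ[c<6](T) → 1
  π[c](σ[c<6](T)) → 1
  σ[c<8](π[c](σ[c<6](T))) → 1
  R → 3
  σ[g<3](R) → 0
  ρ[c/g](σ[g<3](R)) → 0
  π[c](ρ[c/g](σ[g<3](R))) → 0
  (σ[c<8](π[c](σ[c<6](T))) − π[c](ρ[c/g](σ[g<3](R)))) → 1

== RESULT ==
c
2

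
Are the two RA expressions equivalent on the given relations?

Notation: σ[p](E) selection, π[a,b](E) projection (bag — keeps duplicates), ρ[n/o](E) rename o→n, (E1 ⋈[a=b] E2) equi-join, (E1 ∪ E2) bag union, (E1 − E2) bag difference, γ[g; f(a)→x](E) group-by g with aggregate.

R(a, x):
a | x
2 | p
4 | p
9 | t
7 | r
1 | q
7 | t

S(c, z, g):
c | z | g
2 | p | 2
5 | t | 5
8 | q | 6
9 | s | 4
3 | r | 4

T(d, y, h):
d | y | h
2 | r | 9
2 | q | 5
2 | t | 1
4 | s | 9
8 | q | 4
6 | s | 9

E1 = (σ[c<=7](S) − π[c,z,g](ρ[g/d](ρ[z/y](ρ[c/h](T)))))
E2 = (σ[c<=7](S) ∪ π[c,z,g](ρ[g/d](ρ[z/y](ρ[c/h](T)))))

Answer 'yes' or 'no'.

E1 row counts bottom-up:
  S → 5
  σ[c<=7](S) → 3
  T → 6
  ρ[c/h](T) → 6
  ρ[z/y](ρ[c/h](T)) → 6
  ρ[g/d](ρ[z/y](ρ[c/h](T))) → 6
  π[c,z,g](ρ[g/d](ρ[z/y](ρ[c/h](T)))) → 6
  (σ[c<=7](S) − π[c,z,g](ρ[g/d](ρ[z/y](ρ[c/h](T))))) → 3
E2 row counts bottom-up:
  S → 5
  σ[c<=7](S) → 3
  T → 6
  ρ[c/h](T) → 6
  ρ[z/y](ρ[c/h](T)) → 6
  ρ[g/d](ρ[z/y](ρ[c/h](T))) → 6
  π[c,z,g](ρ[g/d](ρ[z/y](ρ[c/h](T)))) → 6
  (σ[c<=7](S) ∪ π[c,z,g](ρ[g/d](ρ[z/y](ρ[c/h](T))))) → 9

E1 result:
c | z | g
2 | p | 2
3 | r | 4
5 | t | 5
E2 result:
c | z | g
1 | t | 2
2 | p | 2
3 | r | 4
4 | q | 8
5 | q | 2
5 | t | 5
9 | r | 2
9 | s | 4
9 | s | 6
Witness: (4, 'q', 8) appears 0× in E1 but 1× in E2.

no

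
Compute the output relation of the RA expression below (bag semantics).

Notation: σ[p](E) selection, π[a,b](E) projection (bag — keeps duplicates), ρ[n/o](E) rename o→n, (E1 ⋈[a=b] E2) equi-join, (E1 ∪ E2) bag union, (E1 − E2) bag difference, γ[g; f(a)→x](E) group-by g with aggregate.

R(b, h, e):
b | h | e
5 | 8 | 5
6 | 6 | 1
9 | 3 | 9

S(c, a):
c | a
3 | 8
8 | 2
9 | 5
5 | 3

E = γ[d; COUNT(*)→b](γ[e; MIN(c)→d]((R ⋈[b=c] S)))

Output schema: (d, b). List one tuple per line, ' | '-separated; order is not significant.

Row counts bottom-up:
  R → 3
  S → 4
  (R ⋈[b=c] S) → 2
  γ[e; MIN(c)→d]((R ⋈[b=c] S)) → 2
  γ[d; COUNT(*)→b](γ[e; MIN(c)→d]((R ⋈[b=c] S))) → 2

== RESULT ==
d | b
5 | 1
9 | 1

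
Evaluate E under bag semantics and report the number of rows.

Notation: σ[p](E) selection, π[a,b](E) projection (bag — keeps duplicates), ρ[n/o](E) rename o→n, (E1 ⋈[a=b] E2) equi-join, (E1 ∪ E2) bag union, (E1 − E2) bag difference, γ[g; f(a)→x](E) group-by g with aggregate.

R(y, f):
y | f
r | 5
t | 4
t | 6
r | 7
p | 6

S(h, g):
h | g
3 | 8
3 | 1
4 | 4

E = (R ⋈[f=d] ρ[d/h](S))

Subexpression sizes:
  R → 5
  S → 3
  ρ[d/h](S) → 3
  (R ⋈[f=d] ρ[d/h](S)) → 1

|E| = 1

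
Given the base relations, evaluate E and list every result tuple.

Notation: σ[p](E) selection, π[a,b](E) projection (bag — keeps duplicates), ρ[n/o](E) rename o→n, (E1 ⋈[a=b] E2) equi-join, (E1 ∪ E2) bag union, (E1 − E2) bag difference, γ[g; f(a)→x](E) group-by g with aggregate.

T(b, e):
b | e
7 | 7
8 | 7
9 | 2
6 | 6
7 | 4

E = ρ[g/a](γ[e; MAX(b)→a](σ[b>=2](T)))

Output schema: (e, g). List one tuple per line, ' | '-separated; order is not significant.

Subexpression sizes:
  T → 5
  σ[b>=2](T) → 5
  γ[e; MAX(b)→a](σ[b>=2](T)) → 4
  ρ[g/a](γ[e; MAX(b)→a](σ[b>=2](T))) → 4

== RESULT ==
e | g
2 | 9
4 | 7
6 | 6
7 | 8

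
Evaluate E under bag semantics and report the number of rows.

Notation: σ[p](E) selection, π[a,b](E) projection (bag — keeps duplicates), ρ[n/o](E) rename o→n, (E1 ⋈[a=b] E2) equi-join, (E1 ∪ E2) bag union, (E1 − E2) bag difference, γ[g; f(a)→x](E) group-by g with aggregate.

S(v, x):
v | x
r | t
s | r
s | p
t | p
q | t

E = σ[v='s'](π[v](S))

Per-node cardinality:
  S → 5
  π[v](S) → 5
  σ[v='s'](π[v](S)) → 2

|E| = 2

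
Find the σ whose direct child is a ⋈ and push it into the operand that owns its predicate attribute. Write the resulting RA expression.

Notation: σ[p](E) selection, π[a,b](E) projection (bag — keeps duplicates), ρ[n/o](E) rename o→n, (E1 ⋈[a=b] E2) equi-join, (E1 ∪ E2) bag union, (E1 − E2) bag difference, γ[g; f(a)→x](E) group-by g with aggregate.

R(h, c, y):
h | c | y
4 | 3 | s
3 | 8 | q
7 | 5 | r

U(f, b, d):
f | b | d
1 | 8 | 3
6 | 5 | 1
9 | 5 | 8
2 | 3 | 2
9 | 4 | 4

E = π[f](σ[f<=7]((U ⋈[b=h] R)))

σ filters on f, owned by the left side.
E' = π[f]((σ[f<=7](U) ⋈[b=h] R))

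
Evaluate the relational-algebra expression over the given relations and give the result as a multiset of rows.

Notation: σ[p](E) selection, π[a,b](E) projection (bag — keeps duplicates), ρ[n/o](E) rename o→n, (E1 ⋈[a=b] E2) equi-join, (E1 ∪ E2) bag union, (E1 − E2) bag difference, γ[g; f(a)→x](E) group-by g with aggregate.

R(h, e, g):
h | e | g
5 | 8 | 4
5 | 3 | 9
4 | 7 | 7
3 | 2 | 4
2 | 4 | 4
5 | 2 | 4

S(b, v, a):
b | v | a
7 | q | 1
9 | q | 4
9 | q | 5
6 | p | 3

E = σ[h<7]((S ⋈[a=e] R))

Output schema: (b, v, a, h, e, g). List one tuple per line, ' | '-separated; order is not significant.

Stepwise |·|:
  S → 4
  R → 6
  (S ⋈[a=e] R) → 2
  σ[h<7]((S ⋈[a=e] R)) → 2

== RESULT ==
b | v | a | h | e | g
6 | p | 3 | 5 | 3 | 9
9 | q | 4 | 2 | 4 | 4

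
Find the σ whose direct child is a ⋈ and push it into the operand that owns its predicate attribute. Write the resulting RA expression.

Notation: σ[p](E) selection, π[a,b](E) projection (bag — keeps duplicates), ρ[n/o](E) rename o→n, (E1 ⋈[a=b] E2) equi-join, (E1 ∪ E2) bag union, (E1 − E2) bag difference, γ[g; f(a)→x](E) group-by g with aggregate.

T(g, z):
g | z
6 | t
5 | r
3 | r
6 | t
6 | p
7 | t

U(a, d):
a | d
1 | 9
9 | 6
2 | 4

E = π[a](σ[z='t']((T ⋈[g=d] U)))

σ filters on z, owned by the left side.
E' = π[a]((σ[z='t'](T) ⋈[g=d] U))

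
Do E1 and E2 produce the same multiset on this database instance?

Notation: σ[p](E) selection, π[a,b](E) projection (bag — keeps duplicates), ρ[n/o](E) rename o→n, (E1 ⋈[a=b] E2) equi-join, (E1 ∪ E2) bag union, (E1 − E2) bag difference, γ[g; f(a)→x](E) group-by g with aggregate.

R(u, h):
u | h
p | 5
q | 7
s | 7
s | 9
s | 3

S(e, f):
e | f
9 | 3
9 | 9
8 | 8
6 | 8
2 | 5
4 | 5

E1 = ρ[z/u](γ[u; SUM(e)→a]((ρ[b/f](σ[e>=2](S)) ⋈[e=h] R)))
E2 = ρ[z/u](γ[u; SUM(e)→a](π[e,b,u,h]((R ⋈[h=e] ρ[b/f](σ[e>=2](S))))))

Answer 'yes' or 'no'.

E1 row counts bottom-up:
  S → 6
  σ[e>=2](S) → 6
  ρ[b/f](σ[e>=2](S)) → 6
  R → 5
  (ρ[b/f](σ[e>=2](S)) ⋈[e=h] R) → 2
  γ[u; SUM(e)→a]((ρ[b/f](σ[e>=2](S)) ⋈[e=h] R)) → 1
  ρ[z/u](γ[u; SUM(e)→a]((ρ[b/f](σ[e>=2](S)) ⋈[e=h] R))) → 1
E2 row counts bottom-up:
  R → 5
  S → 6
  σ[e>=2](S) → 6
  ρ[b/f](σ[e>=2](S)) → 6
  (R ⋈[h=e] ρ[b/f](σ[e>=2](S))) → 2
  π[e,b,u,h]((R ⋈[h=e] ρ[b/f](σ[e>=2](S)))) → 2
  γ[u; SUM(e)→a](π[e,b,u,h]((R ⋈[h=e] ρ[b/f](σ[e>=2](S))))) → 1
  ρ[z/u](γ[u; SUM(e)→a](π[e,b,u,h]((R ⋈[h=e] ρ[b/f](σ[e>=2](S)))))) → 1

E1 and E2 produce the same multiset:
z | a
s | 18

yes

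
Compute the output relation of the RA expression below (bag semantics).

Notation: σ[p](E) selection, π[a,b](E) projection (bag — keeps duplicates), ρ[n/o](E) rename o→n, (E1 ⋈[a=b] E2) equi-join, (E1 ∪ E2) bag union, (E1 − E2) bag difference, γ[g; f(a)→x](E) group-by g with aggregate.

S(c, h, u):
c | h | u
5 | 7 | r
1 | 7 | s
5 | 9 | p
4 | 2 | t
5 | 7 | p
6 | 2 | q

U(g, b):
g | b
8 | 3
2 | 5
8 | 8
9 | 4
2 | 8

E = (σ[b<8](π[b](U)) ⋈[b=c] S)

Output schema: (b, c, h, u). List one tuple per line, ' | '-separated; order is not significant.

Row counts bottom-up:
  U → 5
  π[b](U) → 5
  σ[b<8](π[b](U)) → 3
  S → 6
  (σ[b<8](π[b](U)) ⋈[b=c] S) → 4

== RESULT ==
b | c | h | u
4 | 4 | 2 | t
5 | 5 | 7 | p
5 | 5 | 7 | r
5 | 5 | 9 | p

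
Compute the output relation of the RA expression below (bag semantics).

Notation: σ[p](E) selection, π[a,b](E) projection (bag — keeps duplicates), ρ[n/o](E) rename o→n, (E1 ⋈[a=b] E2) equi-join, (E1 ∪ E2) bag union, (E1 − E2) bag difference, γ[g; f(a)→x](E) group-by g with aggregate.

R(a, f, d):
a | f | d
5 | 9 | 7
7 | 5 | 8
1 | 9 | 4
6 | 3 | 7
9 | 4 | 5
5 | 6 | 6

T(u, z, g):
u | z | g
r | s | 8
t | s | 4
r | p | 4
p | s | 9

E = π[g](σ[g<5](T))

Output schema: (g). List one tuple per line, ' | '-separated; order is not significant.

Row counts bottom-up:
  T → 4
  σ[g<5](T) → 2
  π[g](σ[g<5](T)) → 2

== RESULT ==
g
4
4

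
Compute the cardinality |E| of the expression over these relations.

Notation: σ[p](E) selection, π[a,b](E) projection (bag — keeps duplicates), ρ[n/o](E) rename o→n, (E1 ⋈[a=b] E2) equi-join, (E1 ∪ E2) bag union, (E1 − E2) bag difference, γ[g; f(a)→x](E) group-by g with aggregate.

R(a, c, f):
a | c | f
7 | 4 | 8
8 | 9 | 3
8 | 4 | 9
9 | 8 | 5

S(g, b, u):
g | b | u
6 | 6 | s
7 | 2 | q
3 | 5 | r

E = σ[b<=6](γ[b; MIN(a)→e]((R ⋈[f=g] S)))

Per-node cardinality:
  R → 4
  S → 3
  (R ⋈[f=g] S) → 1
  γ[b; MIN(a)→e]((R ⋈[f=g] S)) → 1
  σ[b<=6](γ[b; MIN(a)→e]((R ⋈[f=g] S))) → 1

|E| = 1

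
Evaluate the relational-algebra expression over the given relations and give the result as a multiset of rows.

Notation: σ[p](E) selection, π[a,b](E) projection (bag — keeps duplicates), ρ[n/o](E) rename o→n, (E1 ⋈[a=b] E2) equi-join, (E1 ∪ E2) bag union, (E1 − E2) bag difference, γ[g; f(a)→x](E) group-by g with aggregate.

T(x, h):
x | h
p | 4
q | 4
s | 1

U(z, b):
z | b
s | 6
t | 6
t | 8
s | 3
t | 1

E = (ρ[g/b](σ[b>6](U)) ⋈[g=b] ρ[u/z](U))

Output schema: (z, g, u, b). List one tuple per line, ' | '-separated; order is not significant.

Subexpression sizes:
  U → 5
  σ[b>6](U) → 1
  ρ[g/b](σ[b>6](U)) → 1
  U → 5
  ρ[u/z](U) → 5
  (ρ[g/b](σ[b>6](U)) ⋈[g=b] ρ[u/z](U)) → 1

== RESULT ==
z | g | u | b
t | 8 | t | 8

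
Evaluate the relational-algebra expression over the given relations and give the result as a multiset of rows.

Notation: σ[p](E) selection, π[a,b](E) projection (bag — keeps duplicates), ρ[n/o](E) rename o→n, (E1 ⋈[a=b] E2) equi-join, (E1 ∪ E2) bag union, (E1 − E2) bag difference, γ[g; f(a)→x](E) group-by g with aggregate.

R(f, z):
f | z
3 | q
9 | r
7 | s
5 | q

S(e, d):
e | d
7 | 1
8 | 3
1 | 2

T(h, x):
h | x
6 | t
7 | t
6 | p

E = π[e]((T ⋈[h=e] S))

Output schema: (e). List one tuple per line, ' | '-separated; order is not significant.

Stepwise |·|:
  T → 3
  S → 3
  (T ⋈[h=e] S) → 1
  π[e]((T ⋈[h=e] S)) → 1

== RESULT ==
e
7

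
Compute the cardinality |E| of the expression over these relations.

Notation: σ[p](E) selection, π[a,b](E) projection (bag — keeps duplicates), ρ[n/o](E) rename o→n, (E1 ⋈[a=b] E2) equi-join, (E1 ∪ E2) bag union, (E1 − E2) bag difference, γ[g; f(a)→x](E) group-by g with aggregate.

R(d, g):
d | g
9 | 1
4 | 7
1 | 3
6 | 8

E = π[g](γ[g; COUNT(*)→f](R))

Stepwise |·|:
  R → 4
  γ[g; COUNT(*)→f](R) → 4
  π[g](γ[g; COUNT(*)→f](R)) → 4

|E| = 4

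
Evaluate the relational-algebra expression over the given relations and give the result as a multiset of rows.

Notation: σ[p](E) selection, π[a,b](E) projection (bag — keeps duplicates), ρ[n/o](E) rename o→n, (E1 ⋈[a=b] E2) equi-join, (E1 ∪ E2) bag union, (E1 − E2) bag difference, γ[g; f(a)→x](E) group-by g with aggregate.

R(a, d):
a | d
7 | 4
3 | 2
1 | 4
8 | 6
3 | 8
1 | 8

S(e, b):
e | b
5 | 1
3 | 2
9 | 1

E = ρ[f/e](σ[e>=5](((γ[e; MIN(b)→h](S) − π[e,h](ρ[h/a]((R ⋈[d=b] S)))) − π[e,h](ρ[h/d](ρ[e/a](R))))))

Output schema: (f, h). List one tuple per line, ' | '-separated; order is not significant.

Row counts bottom-up:
  S → 3
  γ[e; MIN(b)→h](S) → 3
  R → 6
  S → 3
  (R ⋈[d=b] S) → 1
  ρ[h/a]((R ⋈[d=b] S)) → 1
  π[e,h](ρ[h/a]((R ⋈[d=b] S))) → 1
  (γ[e; MIN(b)→h](S) − π[e,h](ρ[h/a]((R ⋈[d=b] S)))) → 3
  R → 6
  ρ[e/a](R) → 6
  ρ[h/d](ρ[e/a](R)) → 6
  π[e,h](ρ[h/d](ρ[e/a](R))) → 6
  ((γ[e; MIN(b)→h](S) − π[e,h](ρ[h/a]((R ⋈[d=b] S)))) − π[e,h](ρ[h/d](ρ[e/a](R)))) → 2
  σ[e>=5](((γ[e; MIN(b)→h](S) − π[e,h](ρ[h/a]((R ⋈[d=b] S)))) − π[e,h](ρ[h/d](ρ[e/a](R))))) → 2
  ρ[f/e](σ[e>=5](((γ[e; MIN(b)→h](S) − π[e,h](ρ[h/a]((R ⋈[d=b] S)))) − π[e,h](ρ[h/d](ρ[e/a](R)))))) → 2

== RESULT ==
f | h
5 | 1
9 | 1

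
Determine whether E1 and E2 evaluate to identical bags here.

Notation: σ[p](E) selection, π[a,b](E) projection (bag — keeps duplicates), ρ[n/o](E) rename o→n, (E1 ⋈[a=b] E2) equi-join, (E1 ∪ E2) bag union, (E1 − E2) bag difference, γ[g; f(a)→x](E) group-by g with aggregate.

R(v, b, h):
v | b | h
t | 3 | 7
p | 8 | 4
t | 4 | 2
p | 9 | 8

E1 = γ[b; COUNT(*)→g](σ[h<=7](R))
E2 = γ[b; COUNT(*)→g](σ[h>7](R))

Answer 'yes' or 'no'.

E1 row counts bottom-up:
  R → 4
  σ[h<=7](R) → 3
  γ[b; COUNT(*)→g](σ[h<=7](R)) → 3
E2 row counts bottom-up:
  R → 4
  σ[h>7](R) → 1
  γ[b; COUNT(*)→g](σ[h>7](R)) → 1

E1 result:
b | g
3 | 1
4 | 1
8 | 1
E2 result:
b | g
9 | 1
Witness: (3, 1) appears 1× in E1 but 0× in E2.

no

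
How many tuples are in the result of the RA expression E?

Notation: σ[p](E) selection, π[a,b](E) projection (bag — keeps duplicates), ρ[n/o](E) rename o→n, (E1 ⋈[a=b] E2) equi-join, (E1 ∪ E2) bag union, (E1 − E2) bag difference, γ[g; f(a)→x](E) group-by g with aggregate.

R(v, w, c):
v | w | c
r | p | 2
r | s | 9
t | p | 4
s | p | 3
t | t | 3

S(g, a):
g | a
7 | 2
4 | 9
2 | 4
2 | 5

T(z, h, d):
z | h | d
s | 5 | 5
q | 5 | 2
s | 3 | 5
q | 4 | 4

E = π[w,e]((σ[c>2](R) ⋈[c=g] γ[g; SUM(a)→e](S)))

Stepwise |·|:
  R → 5
  σ[c>2](R) → 4
  S → 4
  γ[g; SUM(a)→e](S) → 3
  (σ[c>2](R) ⋈[c=g] γ[g; SUM(a)→e](S)) → 1
  π[w,e]((σ[c>2](R) ⋈[c=g] γ[g; SUM(a)→e](S))) → 1

|E| = 1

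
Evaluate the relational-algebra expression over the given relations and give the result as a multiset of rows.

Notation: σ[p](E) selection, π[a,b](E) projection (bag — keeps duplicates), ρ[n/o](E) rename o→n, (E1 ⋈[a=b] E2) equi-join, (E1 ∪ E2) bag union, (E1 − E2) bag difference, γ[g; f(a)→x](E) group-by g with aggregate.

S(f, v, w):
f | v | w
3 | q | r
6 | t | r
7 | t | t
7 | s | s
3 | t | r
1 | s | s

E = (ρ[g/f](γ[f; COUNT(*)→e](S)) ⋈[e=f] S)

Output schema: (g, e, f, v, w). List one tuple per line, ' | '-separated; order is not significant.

Per-node cardinality:
  S → 6
  γ[f; COUNT(*)→e](S) → 4
  ρ[g/f](γ[f; COUNT(*)→e](S)) → 4
  S → 6
  (ρ[g/f](γ[f; COUNT(*)→e](S)) ⋈[e=f] S) → 2

== RESULT ==
g | e | f | v | w
1 | 1 | 1 | s | s
6 | 1 | 1 | s | s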